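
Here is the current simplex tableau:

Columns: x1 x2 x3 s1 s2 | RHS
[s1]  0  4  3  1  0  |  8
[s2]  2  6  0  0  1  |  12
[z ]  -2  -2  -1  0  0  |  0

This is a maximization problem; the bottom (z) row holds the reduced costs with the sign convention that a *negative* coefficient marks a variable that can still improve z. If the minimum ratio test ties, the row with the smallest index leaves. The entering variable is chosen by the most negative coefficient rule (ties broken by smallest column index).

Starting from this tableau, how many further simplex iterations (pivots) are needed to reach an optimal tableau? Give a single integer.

pivot: x1 in, s2 out → z = 12
pivot: x3 in, s1 out → z = 44/3
No improving column remains; optimal.

2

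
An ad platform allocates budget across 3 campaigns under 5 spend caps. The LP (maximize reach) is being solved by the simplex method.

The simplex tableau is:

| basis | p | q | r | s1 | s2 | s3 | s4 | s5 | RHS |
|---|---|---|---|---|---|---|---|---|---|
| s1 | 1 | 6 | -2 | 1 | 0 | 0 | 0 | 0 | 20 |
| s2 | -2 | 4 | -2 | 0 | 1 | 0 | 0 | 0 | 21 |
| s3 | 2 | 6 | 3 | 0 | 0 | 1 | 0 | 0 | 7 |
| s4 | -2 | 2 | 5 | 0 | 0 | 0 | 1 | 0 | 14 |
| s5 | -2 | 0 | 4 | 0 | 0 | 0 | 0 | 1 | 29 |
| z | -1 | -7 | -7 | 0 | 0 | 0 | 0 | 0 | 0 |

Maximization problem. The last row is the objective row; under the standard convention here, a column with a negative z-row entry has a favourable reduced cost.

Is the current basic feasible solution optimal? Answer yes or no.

Column p has objective-row coefficient -1, which is negative; an improving pivot exists, so not yet optimal.

no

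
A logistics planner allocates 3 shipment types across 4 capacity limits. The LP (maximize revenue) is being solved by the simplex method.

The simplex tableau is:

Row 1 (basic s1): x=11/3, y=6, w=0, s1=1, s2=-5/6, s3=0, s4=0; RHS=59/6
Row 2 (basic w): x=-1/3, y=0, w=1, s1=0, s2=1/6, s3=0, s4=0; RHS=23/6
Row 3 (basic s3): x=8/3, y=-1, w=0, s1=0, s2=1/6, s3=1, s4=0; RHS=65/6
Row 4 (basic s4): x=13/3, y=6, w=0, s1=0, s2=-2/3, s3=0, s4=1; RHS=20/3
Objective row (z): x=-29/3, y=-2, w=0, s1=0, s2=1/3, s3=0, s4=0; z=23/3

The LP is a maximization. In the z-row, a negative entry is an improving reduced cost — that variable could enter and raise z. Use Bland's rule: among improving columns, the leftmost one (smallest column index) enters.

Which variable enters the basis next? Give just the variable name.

Objective-row coefficients: x: -29/3, y: -2, w: 0, s1: 0, s2: 1/3, s3: 0, s4: 0.
Improving columns: x, y. Bland's rule picks the smallest column index → x.

x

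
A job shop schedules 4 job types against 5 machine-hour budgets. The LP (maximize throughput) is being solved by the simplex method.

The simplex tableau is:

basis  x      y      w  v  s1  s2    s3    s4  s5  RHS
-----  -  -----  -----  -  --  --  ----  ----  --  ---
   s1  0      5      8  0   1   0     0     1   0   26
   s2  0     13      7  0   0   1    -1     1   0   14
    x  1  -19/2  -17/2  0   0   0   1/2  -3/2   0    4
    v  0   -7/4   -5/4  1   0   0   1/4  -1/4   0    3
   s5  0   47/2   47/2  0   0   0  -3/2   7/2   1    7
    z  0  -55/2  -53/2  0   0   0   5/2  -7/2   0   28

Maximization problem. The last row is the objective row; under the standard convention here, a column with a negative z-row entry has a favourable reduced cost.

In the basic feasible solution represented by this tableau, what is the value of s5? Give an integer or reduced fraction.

7

s5 is basic (row 5); its value is the RHS of that row: 7.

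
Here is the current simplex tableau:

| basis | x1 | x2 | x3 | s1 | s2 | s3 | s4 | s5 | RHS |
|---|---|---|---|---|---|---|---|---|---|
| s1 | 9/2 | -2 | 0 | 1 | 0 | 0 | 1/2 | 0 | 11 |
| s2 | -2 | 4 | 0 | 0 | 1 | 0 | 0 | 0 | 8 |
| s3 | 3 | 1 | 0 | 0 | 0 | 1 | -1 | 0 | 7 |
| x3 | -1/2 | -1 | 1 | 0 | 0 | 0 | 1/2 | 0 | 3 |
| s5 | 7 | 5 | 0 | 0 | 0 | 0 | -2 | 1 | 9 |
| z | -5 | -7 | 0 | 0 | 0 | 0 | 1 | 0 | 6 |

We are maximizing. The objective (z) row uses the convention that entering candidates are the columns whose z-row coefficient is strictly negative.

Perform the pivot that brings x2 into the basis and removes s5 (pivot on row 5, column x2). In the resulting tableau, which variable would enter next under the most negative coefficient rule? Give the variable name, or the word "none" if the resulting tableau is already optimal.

s4

Pivot element 5. New z-row = old z-row − (-7)·(row 5/5).
Updated z-row coefficients: x1: 24/5, x2: 0, x3: 0, s1: 0, s2: 0, s3: 0, s4: -9/5, s5: 7/5.
The most negative is -9/5 in column s4, so s4 would enter next.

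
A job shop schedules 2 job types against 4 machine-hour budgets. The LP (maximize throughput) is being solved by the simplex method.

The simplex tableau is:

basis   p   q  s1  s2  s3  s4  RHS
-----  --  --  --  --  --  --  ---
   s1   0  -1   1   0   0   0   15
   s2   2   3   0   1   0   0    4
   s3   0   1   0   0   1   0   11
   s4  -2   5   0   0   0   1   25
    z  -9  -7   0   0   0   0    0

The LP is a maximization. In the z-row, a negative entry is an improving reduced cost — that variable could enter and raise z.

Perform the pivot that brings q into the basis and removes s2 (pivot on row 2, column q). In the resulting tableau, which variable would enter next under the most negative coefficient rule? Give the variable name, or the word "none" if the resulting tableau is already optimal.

p

Pivot element 3. New z-row = old z-row − (-7)·(row 2/3).
Updated z-row coefficients: p: -13/3, q: 0, s1: 0, s2: 7/3, s3: 0, s4: 0.
The most negative is -13/3 in column p, so p would enter next.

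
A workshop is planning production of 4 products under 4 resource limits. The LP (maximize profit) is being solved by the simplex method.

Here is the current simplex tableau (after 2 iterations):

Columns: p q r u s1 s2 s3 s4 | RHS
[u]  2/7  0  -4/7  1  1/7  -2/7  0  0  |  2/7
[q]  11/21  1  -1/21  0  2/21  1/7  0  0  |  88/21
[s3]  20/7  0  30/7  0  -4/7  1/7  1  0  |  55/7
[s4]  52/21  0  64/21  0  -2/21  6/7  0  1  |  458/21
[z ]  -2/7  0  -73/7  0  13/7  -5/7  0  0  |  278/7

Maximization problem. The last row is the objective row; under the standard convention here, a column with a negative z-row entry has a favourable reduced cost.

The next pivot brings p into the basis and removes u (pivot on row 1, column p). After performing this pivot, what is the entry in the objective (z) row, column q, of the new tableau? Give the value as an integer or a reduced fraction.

Pivot element is row 1, column p: 2/7.
Normalize row 1: new (row 1, q) = 0/(2/7) = 0.
z-row ← z-row − (-2/7)·(new row 1): 0 − (-2/7)·0 = 0.

0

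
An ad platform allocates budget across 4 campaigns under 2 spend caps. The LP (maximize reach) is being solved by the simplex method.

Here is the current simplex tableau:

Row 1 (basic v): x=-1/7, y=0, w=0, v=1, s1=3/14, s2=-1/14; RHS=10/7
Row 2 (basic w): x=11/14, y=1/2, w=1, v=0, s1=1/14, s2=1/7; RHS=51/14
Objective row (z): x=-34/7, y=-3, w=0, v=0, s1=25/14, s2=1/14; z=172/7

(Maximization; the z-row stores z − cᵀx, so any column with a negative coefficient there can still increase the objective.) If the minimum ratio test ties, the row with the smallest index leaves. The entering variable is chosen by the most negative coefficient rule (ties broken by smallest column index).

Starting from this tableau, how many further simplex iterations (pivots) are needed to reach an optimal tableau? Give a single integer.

1

pivot: x in, w out → z = 518/11
No improving column remains; optimal.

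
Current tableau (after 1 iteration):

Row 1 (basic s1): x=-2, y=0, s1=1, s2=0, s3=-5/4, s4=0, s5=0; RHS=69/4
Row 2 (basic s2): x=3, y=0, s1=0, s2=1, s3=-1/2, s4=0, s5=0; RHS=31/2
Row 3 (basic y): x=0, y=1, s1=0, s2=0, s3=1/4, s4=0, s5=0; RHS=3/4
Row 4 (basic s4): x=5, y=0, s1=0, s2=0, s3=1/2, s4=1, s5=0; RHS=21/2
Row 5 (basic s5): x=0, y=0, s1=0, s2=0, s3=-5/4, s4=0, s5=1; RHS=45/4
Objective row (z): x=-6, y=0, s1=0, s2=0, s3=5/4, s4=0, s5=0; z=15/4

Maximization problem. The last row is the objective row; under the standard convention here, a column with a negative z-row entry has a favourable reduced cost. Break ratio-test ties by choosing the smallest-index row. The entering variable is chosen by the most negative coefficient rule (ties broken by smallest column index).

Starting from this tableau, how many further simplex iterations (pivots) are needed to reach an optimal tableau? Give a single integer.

1

pivot: x in, s4 out → z = 327/20
No improving column remains; optimal.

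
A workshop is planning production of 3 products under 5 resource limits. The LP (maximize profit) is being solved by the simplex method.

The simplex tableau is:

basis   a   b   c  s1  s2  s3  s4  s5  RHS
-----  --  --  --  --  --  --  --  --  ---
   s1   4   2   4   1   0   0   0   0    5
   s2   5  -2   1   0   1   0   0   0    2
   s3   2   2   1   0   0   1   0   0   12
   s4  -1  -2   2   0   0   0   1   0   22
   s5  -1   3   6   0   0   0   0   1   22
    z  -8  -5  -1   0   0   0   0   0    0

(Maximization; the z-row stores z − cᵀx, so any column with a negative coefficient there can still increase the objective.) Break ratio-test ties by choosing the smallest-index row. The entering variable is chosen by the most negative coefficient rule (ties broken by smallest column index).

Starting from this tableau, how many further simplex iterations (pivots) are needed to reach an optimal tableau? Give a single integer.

3

pivot: a in, s2 out → z = 16/5
pivot: b in, s1 out → z = 197/18
pivot: s2 in, a out → z = 25/2
No improving column remains; optimal.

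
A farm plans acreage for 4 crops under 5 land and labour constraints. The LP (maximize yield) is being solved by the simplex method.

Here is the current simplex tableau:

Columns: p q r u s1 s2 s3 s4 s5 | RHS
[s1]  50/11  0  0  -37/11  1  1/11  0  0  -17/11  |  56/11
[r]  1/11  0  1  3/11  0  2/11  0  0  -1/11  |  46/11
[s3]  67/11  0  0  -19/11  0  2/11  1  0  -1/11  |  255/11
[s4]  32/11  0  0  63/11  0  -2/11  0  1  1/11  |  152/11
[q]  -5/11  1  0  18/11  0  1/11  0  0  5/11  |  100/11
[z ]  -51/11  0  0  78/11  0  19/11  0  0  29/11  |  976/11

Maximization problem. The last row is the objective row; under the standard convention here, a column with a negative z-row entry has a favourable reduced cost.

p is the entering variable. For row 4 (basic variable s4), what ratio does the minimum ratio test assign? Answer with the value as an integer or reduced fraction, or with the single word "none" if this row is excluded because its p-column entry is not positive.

Ratio = RHS / (p entry) = (152/11) / (32/11) = 19/4.

19/4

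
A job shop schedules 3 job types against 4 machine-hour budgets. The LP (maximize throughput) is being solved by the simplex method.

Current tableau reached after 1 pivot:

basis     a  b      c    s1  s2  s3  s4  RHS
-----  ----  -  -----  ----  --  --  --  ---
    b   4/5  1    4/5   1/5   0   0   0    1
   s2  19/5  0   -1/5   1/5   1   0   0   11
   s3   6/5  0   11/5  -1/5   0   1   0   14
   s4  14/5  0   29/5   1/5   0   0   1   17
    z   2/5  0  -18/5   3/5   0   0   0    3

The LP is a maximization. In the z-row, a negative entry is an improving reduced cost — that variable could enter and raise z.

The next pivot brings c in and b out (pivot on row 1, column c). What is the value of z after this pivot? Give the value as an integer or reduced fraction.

15/2

Minimum ratio for c: 1/(4/5) = 5/4.
z changes by −(z-row coeff of c)·ratio = −(-18/5)·(5/4) = 9/2.
New z = 3 + (9/2) = 15/2.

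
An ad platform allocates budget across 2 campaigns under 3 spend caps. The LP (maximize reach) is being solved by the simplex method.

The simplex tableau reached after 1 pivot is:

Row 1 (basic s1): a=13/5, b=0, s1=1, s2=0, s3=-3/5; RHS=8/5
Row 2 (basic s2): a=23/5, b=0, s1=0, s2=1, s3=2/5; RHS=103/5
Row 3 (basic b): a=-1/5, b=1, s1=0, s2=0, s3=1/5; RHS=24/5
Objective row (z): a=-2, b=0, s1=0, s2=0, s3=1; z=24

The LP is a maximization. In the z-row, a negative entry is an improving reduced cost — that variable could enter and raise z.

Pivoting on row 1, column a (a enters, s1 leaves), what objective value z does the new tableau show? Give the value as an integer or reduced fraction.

328/13

Minimum ratio for a: (8/5)/(13/5) = 8/13.
z changes by −(z-row coeff of a)·ratio = −(-2)·(8/13) = 16/13.
New z = 24 + (16/13) = 328/13.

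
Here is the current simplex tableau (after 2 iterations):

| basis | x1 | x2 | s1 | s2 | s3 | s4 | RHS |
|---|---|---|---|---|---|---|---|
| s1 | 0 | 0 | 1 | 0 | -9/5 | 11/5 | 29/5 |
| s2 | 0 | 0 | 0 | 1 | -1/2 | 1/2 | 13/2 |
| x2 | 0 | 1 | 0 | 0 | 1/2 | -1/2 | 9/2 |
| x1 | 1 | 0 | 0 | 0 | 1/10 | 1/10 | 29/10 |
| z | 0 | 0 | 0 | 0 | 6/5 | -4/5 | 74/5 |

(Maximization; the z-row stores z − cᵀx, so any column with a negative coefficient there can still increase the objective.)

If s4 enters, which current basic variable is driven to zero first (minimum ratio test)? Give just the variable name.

s1

Ratios: row 1 (s1): (29/5)/(11/5) = 29/11; row 2 (s2): (13/2)/(1/2) = 13; row 3 (x2): entry -1/2 ≤ 0, skip; row 4 (x1): (29/10)/(1/10) = 29.
Minimum ratio 29/11 is in the s1 row, so s1 leaves.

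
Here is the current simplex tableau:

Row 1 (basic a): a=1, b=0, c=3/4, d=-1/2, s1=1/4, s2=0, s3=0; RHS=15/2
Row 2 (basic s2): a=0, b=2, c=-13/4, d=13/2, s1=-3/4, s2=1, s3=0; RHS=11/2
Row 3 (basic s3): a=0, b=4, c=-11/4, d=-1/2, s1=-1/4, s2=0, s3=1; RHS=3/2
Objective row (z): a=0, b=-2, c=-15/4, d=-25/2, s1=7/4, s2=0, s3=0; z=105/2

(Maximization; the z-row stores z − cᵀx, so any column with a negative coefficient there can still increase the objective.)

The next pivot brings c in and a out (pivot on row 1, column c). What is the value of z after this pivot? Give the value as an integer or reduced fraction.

Minimum ratio for c: (15/2)/(3/4) = 10.
z changes by −(z-row coeff of c)·ratio = −(-15/4)·10 = 75/2.
New z = 105/2 + (75/2) = 90.

90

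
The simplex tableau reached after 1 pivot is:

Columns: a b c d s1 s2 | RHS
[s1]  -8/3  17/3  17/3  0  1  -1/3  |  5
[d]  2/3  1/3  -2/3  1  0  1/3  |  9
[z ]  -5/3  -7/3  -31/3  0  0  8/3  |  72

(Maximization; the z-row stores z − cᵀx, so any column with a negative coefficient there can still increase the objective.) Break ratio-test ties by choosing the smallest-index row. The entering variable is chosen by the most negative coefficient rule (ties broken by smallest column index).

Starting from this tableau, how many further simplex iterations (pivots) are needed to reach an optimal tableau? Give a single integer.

pivot: c in, s1 out → z = 1379/17
pivot: a in, d out → z = 517/2
No improving column remains; optimal.

2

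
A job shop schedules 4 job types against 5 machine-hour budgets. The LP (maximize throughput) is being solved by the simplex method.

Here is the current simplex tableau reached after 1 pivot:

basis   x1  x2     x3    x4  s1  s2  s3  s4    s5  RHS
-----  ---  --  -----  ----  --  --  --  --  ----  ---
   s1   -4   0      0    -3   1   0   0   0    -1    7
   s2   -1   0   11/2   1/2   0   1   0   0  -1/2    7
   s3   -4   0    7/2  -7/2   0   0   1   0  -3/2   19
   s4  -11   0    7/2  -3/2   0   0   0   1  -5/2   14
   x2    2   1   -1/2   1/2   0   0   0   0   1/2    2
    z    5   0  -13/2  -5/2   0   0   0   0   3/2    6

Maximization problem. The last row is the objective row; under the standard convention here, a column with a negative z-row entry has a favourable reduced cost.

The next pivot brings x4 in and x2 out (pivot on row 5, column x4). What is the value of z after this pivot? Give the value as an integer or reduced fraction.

Minimum ratio for x4: 2/(1/2) = 4.
z changes by −(z-row coeff of x4)·ratio = −(-5/2)·4 = 10.
New z = 6 + 10 = 16.

16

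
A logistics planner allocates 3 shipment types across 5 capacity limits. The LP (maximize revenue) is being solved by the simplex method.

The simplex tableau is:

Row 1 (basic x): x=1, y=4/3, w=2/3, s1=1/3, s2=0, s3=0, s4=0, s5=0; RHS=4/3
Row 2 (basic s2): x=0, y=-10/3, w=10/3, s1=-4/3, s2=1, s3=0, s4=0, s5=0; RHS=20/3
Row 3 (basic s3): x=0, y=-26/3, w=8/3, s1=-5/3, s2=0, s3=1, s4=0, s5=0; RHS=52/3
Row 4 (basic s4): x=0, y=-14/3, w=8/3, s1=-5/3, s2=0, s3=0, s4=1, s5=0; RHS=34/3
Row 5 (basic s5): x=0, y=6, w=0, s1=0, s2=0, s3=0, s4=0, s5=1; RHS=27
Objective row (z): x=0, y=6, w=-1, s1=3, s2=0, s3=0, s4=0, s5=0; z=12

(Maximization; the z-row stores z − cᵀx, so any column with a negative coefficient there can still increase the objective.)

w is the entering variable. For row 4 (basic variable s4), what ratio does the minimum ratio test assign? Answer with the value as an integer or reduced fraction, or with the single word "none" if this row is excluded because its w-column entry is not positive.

17/4

Ratio = RHS / (w entry) = (34/3) / (8/3) = 17/4.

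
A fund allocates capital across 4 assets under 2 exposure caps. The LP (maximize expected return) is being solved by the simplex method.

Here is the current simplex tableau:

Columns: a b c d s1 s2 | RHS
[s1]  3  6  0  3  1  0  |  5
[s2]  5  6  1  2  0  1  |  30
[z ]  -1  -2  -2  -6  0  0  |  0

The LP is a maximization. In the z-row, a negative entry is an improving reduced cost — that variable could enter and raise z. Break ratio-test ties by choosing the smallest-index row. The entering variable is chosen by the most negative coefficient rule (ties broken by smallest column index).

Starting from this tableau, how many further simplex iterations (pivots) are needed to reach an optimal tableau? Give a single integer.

2

pivot: d in, s1 out → z = 10
pivot: c in, s2 out → z = 190/3
No improving column remains; optimal.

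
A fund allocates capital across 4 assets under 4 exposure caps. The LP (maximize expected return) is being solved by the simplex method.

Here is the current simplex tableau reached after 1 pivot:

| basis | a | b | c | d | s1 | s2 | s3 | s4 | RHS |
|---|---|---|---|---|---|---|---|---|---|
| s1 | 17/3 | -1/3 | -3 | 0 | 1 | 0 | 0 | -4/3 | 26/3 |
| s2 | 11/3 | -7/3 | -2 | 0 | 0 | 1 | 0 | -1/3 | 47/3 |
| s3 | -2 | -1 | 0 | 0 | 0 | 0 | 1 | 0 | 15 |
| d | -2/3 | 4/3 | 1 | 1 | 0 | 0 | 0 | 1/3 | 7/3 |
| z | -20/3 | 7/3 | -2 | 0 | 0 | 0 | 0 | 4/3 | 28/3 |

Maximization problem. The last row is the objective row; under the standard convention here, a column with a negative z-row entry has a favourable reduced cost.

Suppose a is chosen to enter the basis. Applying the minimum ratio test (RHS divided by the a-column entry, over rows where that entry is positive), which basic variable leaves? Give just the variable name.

Ratios: row 1 (s1): (26/3)/(17/3) = 26/17; row 2 (s2): (47/3)/(11/3) = 47/11; row 3 (s3): entry -2 ≤ 0, skip; row 4 (d): entry -2/3 ≤ 0, skip.
Minimum ratio 26/17 is in the s1 row, so s1 leaves.

s1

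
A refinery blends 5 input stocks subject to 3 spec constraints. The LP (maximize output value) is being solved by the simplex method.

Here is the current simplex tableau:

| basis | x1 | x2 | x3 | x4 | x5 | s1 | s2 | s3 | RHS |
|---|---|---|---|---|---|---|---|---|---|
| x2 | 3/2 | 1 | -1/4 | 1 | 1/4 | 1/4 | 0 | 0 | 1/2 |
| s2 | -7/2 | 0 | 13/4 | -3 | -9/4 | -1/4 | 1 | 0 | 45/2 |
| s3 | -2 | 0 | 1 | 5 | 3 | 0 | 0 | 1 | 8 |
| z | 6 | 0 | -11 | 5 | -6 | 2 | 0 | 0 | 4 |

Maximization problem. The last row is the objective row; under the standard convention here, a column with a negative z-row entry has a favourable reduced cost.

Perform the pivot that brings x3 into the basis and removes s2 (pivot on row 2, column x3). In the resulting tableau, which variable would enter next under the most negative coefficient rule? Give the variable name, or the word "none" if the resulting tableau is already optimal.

Pivot element 13/4. New z-row = old z-row − (-11)·(row 2/(13/4)).
Updated z-row coefficients: x1: -76/13, x2: 0, x3: 0, x4: -67/13, x5: -177/13, s1: 15/13, s2: 44/13, s3: 0.
The most negative is -177/13 in column x5, so x5 would enter next.

x5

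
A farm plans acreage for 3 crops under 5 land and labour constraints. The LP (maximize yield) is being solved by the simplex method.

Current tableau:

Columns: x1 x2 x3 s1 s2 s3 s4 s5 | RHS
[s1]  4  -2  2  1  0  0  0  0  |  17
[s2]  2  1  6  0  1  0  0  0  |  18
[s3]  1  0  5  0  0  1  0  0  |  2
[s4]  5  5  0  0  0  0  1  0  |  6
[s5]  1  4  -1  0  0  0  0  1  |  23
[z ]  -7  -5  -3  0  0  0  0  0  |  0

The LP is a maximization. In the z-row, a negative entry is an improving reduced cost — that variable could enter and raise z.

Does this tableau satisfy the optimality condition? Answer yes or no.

Column x1 has objective-row coefficient -7, which is negative; an improving pivot exists, so not yet optimal.

no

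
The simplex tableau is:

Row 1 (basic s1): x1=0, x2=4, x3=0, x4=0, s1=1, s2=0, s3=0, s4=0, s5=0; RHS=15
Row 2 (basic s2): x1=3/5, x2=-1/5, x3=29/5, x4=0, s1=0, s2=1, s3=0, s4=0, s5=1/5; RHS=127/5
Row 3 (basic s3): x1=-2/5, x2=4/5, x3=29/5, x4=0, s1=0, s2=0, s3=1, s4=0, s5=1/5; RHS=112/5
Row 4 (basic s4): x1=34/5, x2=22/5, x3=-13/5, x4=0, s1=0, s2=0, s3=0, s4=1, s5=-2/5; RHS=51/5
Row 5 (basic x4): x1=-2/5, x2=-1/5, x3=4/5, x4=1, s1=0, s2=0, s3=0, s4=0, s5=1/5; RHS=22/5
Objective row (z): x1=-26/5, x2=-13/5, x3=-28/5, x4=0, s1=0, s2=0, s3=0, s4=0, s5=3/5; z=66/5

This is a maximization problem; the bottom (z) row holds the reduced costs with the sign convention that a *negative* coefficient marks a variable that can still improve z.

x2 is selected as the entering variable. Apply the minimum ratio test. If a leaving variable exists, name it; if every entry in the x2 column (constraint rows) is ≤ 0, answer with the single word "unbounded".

s4

Ratios: row 1 (s1): 15/4 = 15/4; row 2 (s2): entry -1/5 ≤ 0, skip; row 3 (s3): (112/5)/(4/5) = 28; row 4 (s4): (51/5)/(22/5) = 51/22; row 5 (x4): entry -1/5 ≤ 0, skip.
Minimum ratio is in the s4 row, so s4 leaves.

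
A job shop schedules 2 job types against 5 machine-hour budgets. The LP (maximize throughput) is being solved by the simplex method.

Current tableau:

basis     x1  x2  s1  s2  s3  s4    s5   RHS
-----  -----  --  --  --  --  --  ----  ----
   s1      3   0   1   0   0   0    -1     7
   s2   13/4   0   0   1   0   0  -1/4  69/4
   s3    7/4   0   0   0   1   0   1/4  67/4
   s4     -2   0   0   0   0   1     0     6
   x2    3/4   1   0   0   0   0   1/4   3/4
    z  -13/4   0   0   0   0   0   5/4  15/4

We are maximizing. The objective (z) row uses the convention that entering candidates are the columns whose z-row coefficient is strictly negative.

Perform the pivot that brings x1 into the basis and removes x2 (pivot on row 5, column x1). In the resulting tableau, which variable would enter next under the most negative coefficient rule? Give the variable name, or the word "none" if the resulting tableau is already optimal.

none

Pivot element 3/4. New z-row = old z-row − (-13/4)·(row 5/(3/4)).
Updated z-row coefficients: x1: 0, x2: 13/3, s1: 0, s2: 0, s3: 0, s4: 0, s5: 7/3.
No coefficient is strictly negative; the tableau after this pivot is optimal.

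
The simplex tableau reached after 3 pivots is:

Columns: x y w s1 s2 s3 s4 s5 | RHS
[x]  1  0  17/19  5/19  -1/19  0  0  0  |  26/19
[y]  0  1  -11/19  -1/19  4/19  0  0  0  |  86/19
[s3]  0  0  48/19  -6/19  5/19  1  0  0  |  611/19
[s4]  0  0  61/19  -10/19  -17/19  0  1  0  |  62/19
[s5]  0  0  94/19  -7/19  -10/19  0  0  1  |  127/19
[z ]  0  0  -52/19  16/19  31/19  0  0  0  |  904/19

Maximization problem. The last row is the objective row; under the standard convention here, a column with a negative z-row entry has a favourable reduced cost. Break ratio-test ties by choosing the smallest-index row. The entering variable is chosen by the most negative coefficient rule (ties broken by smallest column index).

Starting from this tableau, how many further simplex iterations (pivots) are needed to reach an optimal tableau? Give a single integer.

1

pivot: w in, s4 out → z = 3072/61
No improving column remains; optimal.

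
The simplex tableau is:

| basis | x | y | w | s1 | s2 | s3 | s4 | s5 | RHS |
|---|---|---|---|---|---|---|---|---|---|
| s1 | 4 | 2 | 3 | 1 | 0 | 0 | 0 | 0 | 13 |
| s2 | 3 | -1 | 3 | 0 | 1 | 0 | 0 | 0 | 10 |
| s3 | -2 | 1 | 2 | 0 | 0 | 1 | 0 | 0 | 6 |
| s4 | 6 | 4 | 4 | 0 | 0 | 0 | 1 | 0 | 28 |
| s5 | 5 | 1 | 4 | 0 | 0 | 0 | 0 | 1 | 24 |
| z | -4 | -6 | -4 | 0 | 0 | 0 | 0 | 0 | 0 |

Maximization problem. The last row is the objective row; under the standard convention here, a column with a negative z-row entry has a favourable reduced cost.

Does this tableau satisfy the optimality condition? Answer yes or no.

Column x has objective-row coefficient -4, which is negative; an improving pivot exists, so not yet optimal.

no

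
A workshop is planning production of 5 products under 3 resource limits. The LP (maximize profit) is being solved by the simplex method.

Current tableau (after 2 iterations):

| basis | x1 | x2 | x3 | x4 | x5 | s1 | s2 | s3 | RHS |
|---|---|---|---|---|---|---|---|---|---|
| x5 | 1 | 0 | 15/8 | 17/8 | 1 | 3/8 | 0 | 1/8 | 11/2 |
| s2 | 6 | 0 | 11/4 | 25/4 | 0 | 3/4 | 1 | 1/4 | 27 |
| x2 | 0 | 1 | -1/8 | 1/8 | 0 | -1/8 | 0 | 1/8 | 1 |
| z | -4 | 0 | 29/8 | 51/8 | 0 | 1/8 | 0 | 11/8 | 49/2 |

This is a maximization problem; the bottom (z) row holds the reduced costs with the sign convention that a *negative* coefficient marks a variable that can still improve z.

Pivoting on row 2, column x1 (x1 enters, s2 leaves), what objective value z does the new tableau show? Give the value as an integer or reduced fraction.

Minimum ratio for x1: 27/6 = 9/2.
z changes by −(z-row coeff of x1)·ratio = −(-4)·(9/2) = 18.
New z = 49/2 + 18 = 85/2.

85/2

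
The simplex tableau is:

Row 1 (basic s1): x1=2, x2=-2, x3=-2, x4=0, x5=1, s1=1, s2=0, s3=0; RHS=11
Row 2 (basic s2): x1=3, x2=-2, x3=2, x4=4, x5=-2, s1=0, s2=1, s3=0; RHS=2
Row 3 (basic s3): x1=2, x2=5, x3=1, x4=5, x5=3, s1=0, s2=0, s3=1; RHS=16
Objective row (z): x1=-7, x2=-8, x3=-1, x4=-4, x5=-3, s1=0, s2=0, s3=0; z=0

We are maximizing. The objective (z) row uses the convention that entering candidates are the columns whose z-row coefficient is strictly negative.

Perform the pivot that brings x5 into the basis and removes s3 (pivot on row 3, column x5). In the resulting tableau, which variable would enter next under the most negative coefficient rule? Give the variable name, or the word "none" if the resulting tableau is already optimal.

Pivot element 3. New z-row = old z-row − (-3)·(row 3/3).
Updated z-row coefficients: x1: -5, x2: -3, x3: 0, x4: 1, x5: 0, s1: 0, s2: 0, s3: 1.
The most negative is -5 in column x1, so x1 would enter next.

x1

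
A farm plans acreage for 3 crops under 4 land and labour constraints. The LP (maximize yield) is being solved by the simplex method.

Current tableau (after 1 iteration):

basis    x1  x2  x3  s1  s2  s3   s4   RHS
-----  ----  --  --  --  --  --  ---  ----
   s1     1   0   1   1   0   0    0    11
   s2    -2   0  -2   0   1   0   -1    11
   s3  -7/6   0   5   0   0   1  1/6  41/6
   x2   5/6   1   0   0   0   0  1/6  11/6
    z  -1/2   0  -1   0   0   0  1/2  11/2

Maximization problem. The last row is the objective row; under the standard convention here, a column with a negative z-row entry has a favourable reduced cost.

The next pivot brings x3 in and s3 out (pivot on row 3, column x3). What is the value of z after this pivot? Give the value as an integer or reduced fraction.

103/15

Minimum ratio for x3: (41/6)/5 = 41/30.
z changes by −(z-row coeff of x3)·ratio = −(-1)·(41/30) = 41/30.
New z = 11/2 + (41/30) = 103/15.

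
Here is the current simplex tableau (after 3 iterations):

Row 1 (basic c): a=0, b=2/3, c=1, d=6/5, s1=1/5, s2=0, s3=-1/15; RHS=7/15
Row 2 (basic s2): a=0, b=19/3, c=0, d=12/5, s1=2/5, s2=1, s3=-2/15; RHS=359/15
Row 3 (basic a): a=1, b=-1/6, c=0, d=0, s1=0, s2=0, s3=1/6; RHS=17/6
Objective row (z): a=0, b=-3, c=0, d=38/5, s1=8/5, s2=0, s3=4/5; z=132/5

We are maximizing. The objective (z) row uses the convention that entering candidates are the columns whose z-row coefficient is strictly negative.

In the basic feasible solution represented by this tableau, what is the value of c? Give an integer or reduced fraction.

c is basic (row 1); its value is the RHS of that row: 7/15.

7/15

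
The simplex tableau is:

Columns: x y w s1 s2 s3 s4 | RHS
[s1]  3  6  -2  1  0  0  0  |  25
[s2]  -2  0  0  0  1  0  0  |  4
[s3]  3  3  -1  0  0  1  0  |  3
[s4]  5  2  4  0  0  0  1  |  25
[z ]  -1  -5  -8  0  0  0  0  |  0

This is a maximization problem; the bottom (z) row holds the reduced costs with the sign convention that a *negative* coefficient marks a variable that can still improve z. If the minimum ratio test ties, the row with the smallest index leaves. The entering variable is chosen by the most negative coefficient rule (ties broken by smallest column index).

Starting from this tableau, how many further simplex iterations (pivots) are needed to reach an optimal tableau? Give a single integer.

pivot: w in, s4 out → z = 50
pivot: y in, s3 out → z = 737/14
No improving column remains; optimal.

2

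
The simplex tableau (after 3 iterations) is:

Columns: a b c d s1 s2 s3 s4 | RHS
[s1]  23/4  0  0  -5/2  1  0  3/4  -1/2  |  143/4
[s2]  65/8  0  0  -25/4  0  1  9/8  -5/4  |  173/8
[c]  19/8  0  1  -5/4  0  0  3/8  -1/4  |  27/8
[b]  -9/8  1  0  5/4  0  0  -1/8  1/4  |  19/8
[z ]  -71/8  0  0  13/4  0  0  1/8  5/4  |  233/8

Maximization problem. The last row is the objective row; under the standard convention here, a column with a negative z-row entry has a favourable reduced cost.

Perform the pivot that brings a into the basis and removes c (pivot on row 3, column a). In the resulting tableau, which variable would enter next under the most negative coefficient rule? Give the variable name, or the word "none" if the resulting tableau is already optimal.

d

Pivot element 19/8. New z-row = old z-row − (-71/8)·(row 3/(19/8)).
Updated z-row coefficients: a: 0, b: 0, c: 71/19, d: -27/19, s1: 0, s2: 0, s3: 29/19, s4: 6/19.
The most negative is -27/19 in column d, so d would enter next.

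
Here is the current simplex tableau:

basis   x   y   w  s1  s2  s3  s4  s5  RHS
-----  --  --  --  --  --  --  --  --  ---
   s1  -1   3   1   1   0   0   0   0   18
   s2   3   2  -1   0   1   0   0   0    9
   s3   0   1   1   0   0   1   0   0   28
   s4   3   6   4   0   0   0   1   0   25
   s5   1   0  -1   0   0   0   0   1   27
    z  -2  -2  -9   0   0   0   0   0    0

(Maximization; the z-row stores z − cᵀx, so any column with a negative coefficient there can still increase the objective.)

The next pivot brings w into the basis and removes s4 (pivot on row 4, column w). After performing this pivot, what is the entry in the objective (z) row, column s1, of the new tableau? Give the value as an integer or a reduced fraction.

Pivot element is row 4, column w: 4.
Normalize row 4: new (row 4, s1) = 0/4 = 0.
z-row ← z-row − (-9)·(new row 4): 0 − (-9)·0 = 0.

0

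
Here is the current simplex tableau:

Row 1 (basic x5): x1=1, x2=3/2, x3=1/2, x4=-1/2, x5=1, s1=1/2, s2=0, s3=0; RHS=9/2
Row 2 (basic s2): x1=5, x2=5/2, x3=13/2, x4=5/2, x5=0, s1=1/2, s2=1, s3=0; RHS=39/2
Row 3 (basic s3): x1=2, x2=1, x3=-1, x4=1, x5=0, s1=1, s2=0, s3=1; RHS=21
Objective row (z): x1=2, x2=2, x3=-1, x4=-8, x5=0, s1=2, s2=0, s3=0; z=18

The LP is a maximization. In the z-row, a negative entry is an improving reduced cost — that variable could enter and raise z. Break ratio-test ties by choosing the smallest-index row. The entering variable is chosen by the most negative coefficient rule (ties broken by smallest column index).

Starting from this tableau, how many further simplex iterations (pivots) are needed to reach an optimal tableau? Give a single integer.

1

pivot: x4 in, s2 out → z = 402/5
No improving column remains; optimal.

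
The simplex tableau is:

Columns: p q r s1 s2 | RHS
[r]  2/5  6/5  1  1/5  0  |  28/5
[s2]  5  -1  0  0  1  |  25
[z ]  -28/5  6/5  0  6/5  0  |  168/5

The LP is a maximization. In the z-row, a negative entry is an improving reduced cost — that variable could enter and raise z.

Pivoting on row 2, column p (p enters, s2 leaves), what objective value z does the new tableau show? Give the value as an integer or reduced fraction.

Minimum ratio for p: 25/5 = 5.
z changes by −(z-row coeff of p)·ratio = −(-28/5)·5 = 28.
New z = 168/5 + 28 = 308/5.

308/5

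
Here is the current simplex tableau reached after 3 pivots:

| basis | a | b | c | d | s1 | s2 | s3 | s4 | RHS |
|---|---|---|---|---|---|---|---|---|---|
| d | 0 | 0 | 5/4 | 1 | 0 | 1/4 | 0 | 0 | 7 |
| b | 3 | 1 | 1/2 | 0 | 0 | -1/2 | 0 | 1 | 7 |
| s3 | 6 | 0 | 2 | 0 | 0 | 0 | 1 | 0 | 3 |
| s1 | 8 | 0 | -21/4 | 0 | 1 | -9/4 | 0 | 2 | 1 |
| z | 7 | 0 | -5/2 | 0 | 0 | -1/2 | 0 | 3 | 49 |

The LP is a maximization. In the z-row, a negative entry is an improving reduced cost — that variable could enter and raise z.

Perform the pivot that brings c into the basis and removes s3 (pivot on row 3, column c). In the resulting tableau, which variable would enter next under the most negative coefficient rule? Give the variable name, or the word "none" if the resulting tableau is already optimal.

Pivot element 2. New z-row = old z-row − (-5/2)·(row 3/2).
Updated z-row coefficients: a: 29/2, b: 0, c: 0, d: 0, s1: 0, s2: -1/2, s3: 5/4, s4: 3.
The most negative is -1/2 in column s2, so s2 would enter next.

s2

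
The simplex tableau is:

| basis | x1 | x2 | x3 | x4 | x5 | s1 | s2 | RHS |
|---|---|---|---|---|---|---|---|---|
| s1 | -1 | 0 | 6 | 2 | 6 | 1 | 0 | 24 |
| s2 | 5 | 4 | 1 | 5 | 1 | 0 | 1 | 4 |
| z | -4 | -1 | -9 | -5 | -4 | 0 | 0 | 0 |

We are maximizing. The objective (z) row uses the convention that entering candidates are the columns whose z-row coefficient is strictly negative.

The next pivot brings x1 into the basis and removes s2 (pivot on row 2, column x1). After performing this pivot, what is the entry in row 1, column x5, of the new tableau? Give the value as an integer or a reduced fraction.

Pivot element is row 2, column x1: 5.
Normalize row 2: new (row 2, x5) = 1/5 = 1/5.
row 1 ← row 1 − (-1)·(new row 2): 6 − (-1)·(1/5) = 31/5.

31/5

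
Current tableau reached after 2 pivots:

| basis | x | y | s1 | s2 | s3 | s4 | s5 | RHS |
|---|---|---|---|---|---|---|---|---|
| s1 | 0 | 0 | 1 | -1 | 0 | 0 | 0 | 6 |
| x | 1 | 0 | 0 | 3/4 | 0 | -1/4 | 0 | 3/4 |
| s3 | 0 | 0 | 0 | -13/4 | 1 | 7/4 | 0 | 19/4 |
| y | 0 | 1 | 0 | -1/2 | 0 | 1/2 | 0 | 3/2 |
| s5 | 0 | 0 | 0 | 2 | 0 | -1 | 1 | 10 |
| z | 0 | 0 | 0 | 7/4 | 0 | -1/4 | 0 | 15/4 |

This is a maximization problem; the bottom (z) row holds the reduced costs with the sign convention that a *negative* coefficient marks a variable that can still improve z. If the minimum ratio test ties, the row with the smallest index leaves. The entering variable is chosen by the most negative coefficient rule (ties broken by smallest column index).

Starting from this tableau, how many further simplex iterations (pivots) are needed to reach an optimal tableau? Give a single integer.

pivot: s4 in, s3 out → z = 31/7
No improving column remains; optimal.

1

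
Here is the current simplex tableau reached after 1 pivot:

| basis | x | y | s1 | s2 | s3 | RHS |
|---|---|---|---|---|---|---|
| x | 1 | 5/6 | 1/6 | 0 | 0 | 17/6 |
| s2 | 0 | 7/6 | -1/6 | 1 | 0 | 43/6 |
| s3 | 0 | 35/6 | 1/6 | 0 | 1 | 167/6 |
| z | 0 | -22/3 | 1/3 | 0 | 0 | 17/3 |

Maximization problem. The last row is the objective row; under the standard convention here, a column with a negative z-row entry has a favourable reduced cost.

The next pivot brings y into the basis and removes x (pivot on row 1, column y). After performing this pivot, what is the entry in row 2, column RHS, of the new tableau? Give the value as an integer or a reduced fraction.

Pivot element is row 1, column y: 5/6.
Normalize row 1: new (row 1, RHS) = (17/6)/(5/6) = 17/5.
row 2 ← row 2 − (7/6)·(new row 1): 43/6 − (7/6)·(17/5) = 16/5.

16/5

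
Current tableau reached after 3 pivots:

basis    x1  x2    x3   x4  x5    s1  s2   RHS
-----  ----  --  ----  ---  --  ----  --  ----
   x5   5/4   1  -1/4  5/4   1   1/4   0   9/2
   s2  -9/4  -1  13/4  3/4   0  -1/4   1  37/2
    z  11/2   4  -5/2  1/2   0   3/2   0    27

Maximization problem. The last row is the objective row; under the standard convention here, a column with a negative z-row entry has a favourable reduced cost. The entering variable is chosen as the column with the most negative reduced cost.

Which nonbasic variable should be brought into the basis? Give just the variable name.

Objective-row coefficients: x1: 11/2, x2: 4, x3: -5/2, x4: 1/2, x5: 0, s1: 3/2, s2: 0.
The most negative is -5/2 in column x3, so x3 enters.

x3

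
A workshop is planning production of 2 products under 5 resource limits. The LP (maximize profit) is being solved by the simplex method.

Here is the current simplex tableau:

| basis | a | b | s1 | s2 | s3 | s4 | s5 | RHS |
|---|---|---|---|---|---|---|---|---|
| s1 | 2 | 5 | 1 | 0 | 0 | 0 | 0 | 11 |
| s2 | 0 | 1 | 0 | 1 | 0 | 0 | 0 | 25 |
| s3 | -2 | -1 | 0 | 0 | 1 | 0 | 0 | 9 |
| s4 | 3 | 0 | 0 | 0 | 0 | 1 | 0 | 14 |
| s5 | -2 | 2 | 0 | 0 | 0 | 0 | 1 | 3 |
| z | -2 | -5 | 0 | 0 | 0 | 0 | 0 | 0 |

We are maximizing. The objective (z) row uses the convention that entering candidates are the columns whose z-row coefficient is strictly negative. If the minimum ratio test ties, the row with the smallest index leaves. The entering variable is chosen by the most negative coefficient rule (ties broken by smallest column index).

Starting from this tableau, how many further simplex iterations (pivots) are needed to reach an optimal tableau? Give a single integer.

pivot: b in, s5 out → z = 15/2
pivot: a in, s1 out → z = 11
No improving column remains; optimal.

2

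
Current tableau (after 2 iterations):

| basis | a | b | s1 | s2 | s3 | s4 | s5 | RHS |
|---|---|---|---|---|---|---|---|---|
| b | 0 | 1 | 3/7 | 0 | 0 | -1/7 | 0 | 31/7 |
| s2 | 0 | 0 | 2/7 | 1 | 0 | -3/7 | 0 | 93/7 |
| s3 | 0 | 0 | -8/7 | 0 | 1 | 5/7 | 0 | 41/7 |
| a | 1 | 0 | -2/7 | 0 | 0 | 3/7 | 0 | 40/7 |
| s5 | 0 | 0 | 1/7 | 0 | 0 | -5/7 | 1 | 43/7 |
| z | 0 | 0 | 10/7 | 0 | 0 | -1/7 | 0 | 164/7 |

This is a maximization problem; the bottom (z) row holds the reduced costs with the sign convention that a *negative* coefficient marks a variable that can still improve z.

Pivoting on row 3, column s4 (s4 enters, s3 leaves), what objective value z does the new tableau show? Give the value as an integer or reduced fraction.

123/5

Minimum ratio for s4: (41/7)/(5/7) = 41/5.
z changes by −(z-row coeff of s4)·ratio = −(-1/7)·(41/5) = 41/35.
New z = 164/7 + (41/35) = 123/5.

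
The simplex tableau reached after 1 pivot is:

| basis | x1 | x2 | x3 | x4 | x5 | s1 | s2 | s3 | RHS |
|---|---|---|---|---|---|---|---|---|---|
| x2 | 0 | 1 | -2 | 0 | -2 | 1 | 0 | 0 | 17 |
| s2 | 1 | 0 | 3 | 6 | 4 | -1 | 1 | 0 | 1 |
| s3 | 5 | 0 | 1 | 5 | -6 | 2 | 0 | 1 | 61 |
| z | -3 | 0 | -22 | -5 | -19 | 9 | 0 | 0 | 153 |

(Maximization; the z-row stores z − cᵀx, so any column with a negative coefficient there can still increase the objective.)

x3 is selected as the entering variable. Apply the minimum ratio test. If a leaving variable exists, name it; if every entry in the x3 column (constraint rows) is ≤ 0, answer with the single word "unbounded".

Ratios: row 1 (x2): entry -2 ≤ 0, skip; row 2 (s2): 1/3 = 1/3; row 3 (s3): 61/1 = 61.
Minimum ratio is in the s2 row, so s2 leaves.

s2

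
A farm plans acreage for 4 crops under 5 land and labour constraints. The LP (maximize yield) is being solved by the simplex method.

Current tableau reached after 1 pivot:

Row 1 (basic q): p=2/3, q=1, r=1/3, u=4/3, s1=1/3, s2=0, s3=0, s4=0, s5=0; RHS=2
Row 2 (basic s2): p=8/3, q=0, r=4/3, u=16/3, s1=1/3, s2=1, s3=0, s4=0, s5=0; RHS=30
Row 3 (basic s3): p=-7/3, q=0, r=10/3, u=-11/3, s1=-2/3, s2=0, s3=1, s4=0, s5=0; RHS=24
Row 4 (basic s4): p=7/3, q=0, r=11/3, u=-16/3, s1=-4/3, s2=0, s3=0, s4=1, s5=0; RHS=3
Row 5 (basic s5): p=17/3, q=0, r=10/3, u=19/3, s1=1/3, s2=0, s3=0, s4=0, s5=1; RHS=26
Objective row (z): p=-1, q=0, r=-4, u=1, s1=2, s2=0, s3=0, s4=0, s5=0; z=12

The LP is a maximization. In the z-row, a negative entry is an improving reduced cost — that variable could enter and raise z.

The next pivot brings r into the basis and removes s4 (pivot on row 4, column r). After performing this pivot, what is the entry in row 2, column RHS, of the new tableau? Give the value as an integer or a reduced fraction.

Pivot element is row 4, column r: 11/3.
Normalize row 4: new (row 4, RHS) = 3/(11/3) = 9/11.
row 2 ← row 2 − (4/3)·(new row 4): 30 − (4/3)·(9/11) = 318/11.

318/11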